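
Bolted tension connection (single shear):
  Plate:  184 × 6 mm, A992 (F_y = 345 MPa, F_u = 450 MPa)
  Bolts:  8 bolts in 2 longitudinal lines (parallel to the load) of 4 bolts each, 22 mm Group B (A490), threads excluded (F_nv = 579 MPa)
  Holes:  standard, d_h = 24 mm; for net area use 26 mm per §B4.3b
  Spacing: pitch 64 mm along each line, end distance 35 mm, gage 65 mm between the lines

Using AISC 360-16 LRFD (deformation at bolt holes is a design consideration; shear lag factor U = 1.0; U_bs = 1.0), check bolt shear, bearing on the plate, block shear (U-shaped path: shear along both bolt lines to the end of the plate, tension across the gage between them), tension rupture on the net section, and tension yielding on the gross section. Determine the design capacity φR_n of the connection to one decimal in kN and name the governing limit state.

Bolt shear: A_b = π(22)²/4 = 380.13 mm². φR_n = 0.75 × 579 × 380.13 × 8 × 1 = 1320.6 kN.
Bearing (6 mm plate, F_u = 450 MPa): end bolts L_c = 35 − 24/2 = 23, R_n = min(1.2×23×6×450, 2.4×22×6×450) = 74.52 kN/bolt; interior L_c = 64 − 24 = 40, R_n = 129.6 kN/bolt. φR_n = 0.75 × (2×74.52 + 6×129.6) = 695.0 kN.
Block shear: shear path 2×[35+3×64] = 2×227 mm, A_gv = 2724, A_nv = 2×(227 − 3.5×26)×6 = 1632 mm²; tension across gage: (65 − 1×26)×6 = 234 mm². R_n = min(0.6×450×1632, 0.6×345×2724) + 1.0×450×234 = min(440.64, 563.87) + 105.3 = 545.94 kN. φR_n = 0.75 × 545.94 = 409.5 kN.
Tension rupture (net): A_n = (184 − 2×26)×6 = 792 mm² (U = 1.0, A_e = A_n). φR_n = 0.75 × 450 × 792 = 267.3 kN.
Tension yield (gross): A_g = 184×6 = 1104 mm². φR_n = 0.90 × 345 × 1104 = 342.8 kN.
Governing: min(1320.6, 695.0, 409.5, 267.3, 342.8) = 267.3 kN → net-section rupture.

267.3 kN (net-section rupture governs)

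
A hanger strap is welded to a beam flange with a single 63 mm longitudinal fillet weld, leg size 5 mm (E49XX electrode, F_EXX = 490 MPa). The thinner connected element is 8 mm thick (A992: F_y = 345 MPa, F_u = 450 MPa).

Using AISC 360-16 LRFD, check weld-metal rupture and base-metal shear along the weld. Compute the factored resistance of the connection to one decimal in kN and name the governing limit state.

49.1 kN (weld metal governs)

Weld metal: throat = 0.707×5 = 3.535 mm, L = 63 mm. φR_n = 0.75 × 0.6 × 490 × 3.535 × 63 = 49.1 kN.
Base metal shear (8 mm plate): yield φR_n = 1.0×0.6×345×8×63 = 104.3 kN; rupture φR_n = 0.75×0.6×450×8×63 = 102.1 kN; take 102.1 kN (rupture).
Governing: min(49.1, 102.1) = 49.1 kN → weld metal.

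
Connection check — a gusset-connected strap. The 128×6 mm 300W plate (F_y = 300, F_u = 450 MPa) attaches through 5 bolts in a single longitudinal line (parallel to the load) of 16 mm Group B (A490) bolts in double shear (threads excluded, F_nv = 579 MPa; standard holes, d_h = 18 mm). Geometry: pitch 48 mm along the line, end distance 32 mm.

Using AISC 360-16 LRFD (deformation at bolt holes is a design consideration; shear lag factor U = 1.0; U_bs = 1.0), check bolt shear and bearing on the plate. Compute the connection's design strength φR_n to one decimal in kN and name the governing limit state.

Bolt shear: A_b = π(16)²/4 = 201.06 mm². φR_n = 0.75 × 579 × 201.06 × 5 × 2 = 873.1 kN.
Bearing (6 mm plate, F_u = 450 MPa): end bolts L_c = 32 − 18/2 = 23, R_n = min(1.2×23×6×450, 2.4×16×6×450) = 74.52 kN/bolt; interior L_c = 48 − 18 = 30, R_n = 97.2 kN/bolt. φR_n = 0.75 × (1×74.52 + 4×97.2) = 347.5 kN.
Governing: min(873.1, 347.5) = 347.5 kN → bearing.

347.5 kN (bearing governs)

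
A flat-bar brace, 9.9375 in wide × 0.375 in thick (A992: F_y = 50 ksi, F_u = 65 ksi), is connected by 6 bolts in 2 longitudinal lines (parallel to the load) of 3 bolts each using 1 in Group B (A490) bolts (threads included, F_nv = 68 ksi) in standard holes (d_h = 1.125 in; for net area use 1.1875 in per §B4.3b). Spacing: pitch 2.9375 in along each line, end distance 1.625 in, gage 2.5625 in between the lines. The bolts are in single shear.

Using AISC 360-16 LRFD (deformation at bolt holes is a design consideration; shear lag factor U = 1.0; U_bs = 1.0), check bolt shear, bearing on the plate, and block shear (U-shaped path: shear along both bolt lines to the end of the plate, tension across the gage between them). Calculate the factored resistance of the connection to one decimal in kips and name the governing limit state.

Bolt shear: A_b = π(1)²/4 = 0.7854 in². φR_n = 0.75 × 68 × 0.7854 × 6 × 1 = 240.3 kips.
Bearing (0.375 in plate, F_u = 65 ksi): end bolts L_c = 1.625 − 1.125/2 = 1.0625, R_n = min(1.2×1.0625×0.375×65, 2.4×1×0.375×65) = 31.078 kips/bolt; interior L_c = 2.9375 − 1.125 = 1.8125, R_n = 53.016 kips/bolt. φR_n = 0.75 × (2×31.078 + 4×53.016) = 205.7 kips.
Block shear: shear path 2×[1.625+2×2.9375] = 2×7.5 in, A_gv = 5.625, A_nv = 2×(7.5 − 2.5×1.1875)×0.375 = 3.3984 in²; tension across gage: (2.5625 − 1×1.1875)×0.375 = 0.51563 in². R_n = min(0.6×65×3.3984, 0.6×50×5.625) + 1.0×65×0.51563 = min(132.54, 168.75) + 33.516 = 166.06 kips. φR_n = 0.75 × 166.06 = 124.5 kips.
Governing: min(240.3, 205.7, 124.5) = 124.5 kips → block shear.

124.5 kips (block shear governs)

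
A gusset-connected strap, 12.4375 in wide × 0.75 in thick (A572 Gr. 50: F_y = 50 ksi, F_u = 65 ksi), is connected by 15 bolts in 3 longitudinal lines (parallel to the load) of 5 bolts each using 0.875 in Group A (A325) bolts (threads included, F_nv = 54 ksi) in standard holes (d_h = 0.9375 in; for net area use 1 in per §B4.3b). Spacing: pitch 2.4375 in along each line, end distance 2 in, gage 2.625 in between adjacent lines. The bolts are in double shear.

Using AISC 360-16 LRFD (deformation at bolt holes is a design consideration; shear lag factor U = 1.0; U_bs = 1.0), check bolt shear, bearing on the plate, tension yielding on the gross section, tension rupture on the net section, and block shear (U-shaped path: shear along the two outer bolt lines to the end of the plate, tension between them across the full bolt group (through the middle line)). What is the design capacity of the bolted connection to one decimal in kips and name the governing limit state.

345.1 kips (net-section rupture governs)

Bolt shear: A_b = π(0.875)²/4 = 0.60132 in². φR_n = 0.75 × 54 × 0.60132 × 15 × 2 = 730.6 kips.
Bearing (0.75 in plate, F_u = 65 ksi): end bolts L_c = 2 − 0.9375/2 = 1.53125, R_n = min(1.2×1.53125×0.75×65, 2.4×0.875×0.75×65) = 89.578 kips/bolt; interior L_c = 2.4375 − 0.9375 = 1.5, R_n = 87.75 kips/bolt. φR_n = 0.75 × (3×89.578 + 12×87.75) = 991.3 kips.
Tension yield (gross): A_g = 12.4375×0.75 = 9.3281 in². φR_n = 0.90 × 50 × 9.3281 = 419.8 kips.
Tension rupture (net): A_n = (12.4375 − 3×1)×0.75 = 7.0781 in² (U = 1.0, A_e = A_n). φR_n = 0.75 × 65 × 7.0781 = 345.1 kips.
Block shear: shear path 2×[2+4×2.4375] = 2×11.75 in, A_gv = 17.625, A_nv = 2×(11.75 − 4.5×1)×0.75 = 10.875 in²; tension across gage: (5.25 − 2×1)×0.75 = 2.4375 in². R_n = min(0.6×65×10.875, 0.6×50×17.625) + 1.0×65×2.4375 = min(424.13, 528.75) + 158.44 = 582.57 kips. φR_n = 0.75 × 582.57 = 436.9 kips.
Governing: min(730.6, 991.3, 419.8, 345.1, 436.9) = 345.1 kips → net-section rupture.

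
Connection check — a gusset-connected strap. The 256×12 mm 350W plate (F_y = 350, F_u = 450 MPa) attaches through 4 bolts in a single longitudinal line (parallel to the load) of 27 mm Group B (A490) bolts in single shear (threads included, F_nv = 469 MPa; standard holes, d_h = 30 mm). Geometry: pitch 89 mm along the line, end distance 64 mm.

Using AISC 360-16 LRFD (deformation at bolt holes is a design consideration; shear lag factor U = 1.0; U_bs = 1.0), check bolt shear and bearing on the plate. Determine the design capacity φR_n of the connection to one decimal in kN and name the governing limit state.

805.6 kN (bolt shear governs)

Bolt shear: A_b = π(27)²/4 = 572.56 mm². φR_n = 0.75 × 469 × 572.56 × 4 × 1 = 805.6 kN.
Bearing (12 mm plate, F_u = 450 MPa): end bolts L_c = 64 − 30/2 = 49, R_n = min(1.2×49×12×450, 2.4×27×12×450) = 317.52 kN/bolt; interior L_c = 89 − 30 = 59, R_n = 349.92 kN/bolt. φR_n = 0.75 × (1×317.52 + 3×349.92) = 1025.5 kN.
Governing: min(805.6, 1025.5) = 805.6 kN → bolt shear.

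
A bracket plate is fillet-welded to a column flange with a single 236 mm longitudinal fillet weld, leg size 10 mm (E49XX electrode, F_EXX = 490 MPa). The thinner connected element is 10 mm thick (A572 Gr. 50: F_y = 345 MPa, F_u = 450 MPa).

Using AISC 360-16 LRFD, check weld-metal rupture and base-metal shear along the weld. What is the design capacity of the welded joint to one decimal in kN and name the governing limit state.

367.9 kN (weld metal governs)

Weld metal: throat = 0.707×10 = 7.07 mm, L = 236 mm. φR_n = 0.75 × 0.6 × 490 × 7.07 × 236 = 367.9 kN.
Base metal shear (10 mm plate): yield φR_n = 1.0×0.6×345×10×236 = 488.5 kN; rupture φR_n = 0.75×0.6×450×10×236 = 477.9 kN; take 477.9 kN (rupture).
Governing: min(367.9, 477.9) = 367.9 kN → weld metal.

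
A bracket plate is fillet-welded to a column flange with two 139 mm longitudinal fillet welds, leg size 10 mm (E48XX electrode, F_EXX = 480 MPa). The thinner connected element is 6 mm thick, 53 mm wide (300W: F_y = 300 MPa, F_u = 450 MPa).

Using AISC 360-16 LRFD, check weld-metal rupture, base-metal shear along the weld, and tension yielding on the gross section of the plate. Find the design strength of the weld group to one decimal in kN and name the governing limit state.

Weld metal: throat = 0.707×10 = 7.07 mm, L = 2×139 = 278 mm. φR_n = 0.75 × 0.6 × 480 × 7.07 × 278 = 424.5 kN.
Base metal shear (6 mm plate): yield φR_n = 1.0×0.6×300×6×278 = 300.2 kN; rupture φR_n = 0.75×0.6×450×6×278 = 337.8 kN; take 300.2 kN (yield).
Tension yield (gross): A_g = 53×6 = 318 mm². φR_n = 0.90 × 300 × 318 = 85.9 kN.
Governing: min(424.5, 300.2, 85.9) = 85.9 kN → gross-section yield.

85.9 kN (gross-section yield governs)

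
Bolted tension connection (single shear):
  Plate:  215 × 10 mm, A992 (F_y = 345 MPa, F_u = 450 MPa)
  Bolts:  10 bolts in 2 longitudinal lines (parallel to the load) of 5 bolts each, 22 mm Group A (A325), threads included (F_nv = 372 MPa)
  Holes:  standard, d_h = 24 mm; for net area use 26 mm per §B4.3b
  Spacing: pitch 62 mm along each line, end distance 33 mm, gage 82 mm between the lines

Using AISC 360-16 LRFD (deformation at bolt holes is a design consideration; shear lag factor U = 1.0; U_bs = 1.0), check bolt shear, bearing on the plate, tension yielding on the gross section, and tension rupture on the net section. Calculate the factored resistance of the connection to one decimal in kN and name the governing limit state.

Bolt shear: A_b = π(22)²/4 = 380.13 mm². φR_n = 0.75 × 372 × 380.13 × 10 × 1 = 1060.6 kN.
Bearing (10 mm plate, F_u = 450 MPa): end bolts L_c = 33 − 24/2 = 21, R_n = min(1.2×21×10×450, 2.4×22×10×450) = 113.4 kN/bolt; interior L_c = 62 − 24 = 38, R_n = 205.2 kN/bolt. φR_n = 0.75 × (2×113.4 + 8×205.2) = 1401.3 kN.
Tension yield (gross): A_g = 215×10 = 2150 mm². φR_n = 0.90 × 345 × 2150 = 667.6 kN.
Tension rupture (net): A_n = (215 − 2×26)×10 = 1630 mm² (U = 1.0, A_e = A_n). φR_n = 0.75 × 450 × 1630 = 550.1 kN.
Governing: min(1060.6, 1401.3, 667.6, 550.1) = 550.1 kN → net-section rupture.

550.1 kN (net-section rupture governs)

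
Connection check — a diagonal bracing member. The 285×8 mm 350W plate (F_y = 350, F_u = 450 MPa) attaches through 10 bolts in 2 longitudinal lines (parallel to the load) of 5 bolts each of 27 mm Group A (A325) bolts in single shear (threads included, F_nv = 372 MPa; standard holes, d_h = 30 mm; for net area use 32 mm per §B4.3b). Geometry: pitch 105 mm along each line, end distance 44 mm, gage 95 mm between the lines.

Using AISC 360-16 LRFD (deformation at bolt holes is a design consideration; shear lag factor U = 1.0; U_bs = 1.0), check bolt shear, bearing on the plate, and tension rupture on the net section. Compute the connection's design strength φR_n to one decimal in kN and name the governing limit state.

Bolt shear: A_b = π(27)²/4 = 572.56 mm². φR_n = 0.75 × 372 × 572.56 × 10 × 1 = 1597.4 kN.
Bearing (8 mm plate, F_u = 450 MPa): end bolts L_c = 44 − 30/2 = 29, R_n = min(1.2×29×8×450, 2.4×27×8×450) = 125.28 kN/bolt; interior L_c = 105 − 30 = 75, R_n = 233.28 kN/bolt. φR_n = 0.75 × (2×125.28 + 8×233.28) = 1587.6 kN.
Tension rupture (net): A_n = (285 − 2×32)×8 = 1768 mm² (U = 1.0, A_e = A_n). φR_n = 0.75 × 450 × 1768 = 596.7 kN.
Governing: min(1597.4, 1587.6, 596.7) = 596.7 kN → net-section rupture.

596.7 kN (net-section rupture governs)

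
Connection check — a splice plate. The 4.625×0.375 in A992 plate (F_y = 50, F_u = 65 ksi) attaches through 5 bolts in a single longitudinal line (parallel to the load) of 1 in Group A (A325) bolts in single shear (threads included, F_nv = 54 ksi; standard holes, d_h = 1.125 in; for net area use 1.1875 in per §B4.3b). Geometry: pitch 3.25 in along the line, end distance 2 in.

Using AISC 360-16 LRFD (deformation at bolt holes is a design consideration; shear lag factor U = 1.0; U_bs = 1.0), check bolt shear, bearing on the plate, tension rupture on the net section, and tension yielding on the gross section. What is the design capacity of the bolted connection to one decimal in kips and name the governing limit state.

62.8 kips (net-section rupture governs)

Bolt shear: A_b = π(1)²/4 = 0.7854 in². φR_n = 0.75 × 54 × 0.7854 × 5 × 1 = 159.0 kips.
Bearing (0.375 in plate, F_u = 65 ksi): end bolts L_c = 2 − 1.125/2 = 1.4375, R_n = min(1.2×1.4375×0.375×65, 2.4×1×0.375×65) = 42.047 kips/bolt; interior L_c = 3.25 − 1.125 = 2.125, R_n = 58.5 kips/bolt. φR_n = 0.75 × (1×42.047 + 4×58.5) = 207.0 kips.
Tension rupture (net): A_n = (4.625 − 1×1.1875)×0.375 = 1.2891 in² (U = 1.0, A_e = A_n). φR_n = 0.75 × 65 × 1.2891 = 62.8 kips.
Tension yield (gross): A_g = 4.625×0.375 = 1.7344 in². φR_n = 0.90 × 50 × 1.7344 = 78.0 kips.
Governing: min(159.0, 207.0, 62.8, 78.0) = 62.8 kips → net-section rupture.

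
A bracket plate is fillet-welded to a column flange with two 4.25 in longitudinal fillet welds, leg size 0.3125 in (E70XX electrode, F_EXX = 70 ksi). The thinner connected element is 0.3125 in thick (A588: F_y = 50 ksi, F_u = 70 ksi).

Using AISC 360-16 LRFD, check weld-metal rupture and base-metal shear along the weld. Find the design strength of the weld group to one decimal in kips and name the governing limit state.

Weld metal: throat = 0.707×0.3125 = 0.22094 in, L = 2×4.25 = 8.5 in. φR_n = 0.75 × 0.6 × 70 × 0.22094 × 8.5 = 59.2 kips.
Base metal shear (0.3125 in plate): yield φR_n = 1.0×0.6×50×0.3125×8.5 = 79.7 kips; rupture φR_n = 0.75×0.6×70×0.3125×8.5 = 83.7 kips; take 79.7 kips (yield).
Governing: min(59.2, 79.7) = 59.2 kips → weld metal.

59.2 kips (weld metal governs)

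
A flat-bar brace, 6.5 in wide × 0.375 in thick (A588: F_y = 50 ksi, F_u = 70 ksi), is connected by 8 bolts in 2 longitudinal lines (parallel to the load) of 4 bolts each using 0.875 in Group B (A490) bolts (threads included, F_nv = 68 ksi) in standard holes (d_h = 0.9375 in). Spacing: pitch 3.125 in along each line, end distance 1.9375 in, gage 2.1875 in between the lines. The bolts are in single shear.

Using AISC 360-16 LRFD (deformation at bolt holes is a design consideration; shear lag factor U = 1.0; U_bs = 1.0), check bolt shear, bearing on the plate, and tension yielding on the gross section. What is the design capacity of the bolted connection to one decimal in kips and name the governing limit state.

109.7 kips (gross-section yield governs)

Bolt shear: A_b = π(0.875)²/4 = 0.60132 in². φR_n = 0.75 × 68 × 0.60132 × 8 × 1 = 245.3 kips.
Bearing (0.375 in plate, F_u = 70 ksi): end bolts L_c = 1.9375 − 0.9375/2 = 1.46875, R_n = min(1.2×1.46875×0.375×70, 2.4×0.875×0.375×70) = 46.266 kips/bolt; interior L_c = 3.125 − 0.9375 = 2.1875, R_n = 55.125 kips/bolt. φR_n = 0.75 × (2×46.266 + 6×55.125) = 317.5 kips.
Tension yield (gross): A_g = 6.5×0.375 = 2.4375 in². φR_n = 0.90 × 50 × 2.4375 = 109.7 kips.
Governing: min(245.3, 317.5, 109.7) = 109.7 kips → gross-section yield.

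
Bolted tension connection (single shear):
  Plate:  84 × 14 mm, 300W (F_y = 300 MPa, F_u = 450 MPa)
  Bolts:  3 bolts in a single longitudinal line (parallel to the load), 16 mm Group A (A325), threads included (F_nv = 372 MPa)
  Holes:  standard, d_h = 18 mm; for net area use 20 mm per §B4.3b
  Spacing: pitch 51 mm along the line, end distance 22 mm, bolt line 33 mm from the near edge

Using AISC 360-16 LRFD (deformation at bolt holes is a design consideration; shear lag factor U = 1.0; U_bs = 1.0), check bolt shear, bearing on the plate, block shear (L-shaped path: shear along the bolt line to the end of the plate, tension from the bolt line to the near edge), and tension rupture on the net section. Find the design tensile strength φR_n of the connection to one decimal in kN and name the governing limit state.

168.3 kN (bolt shear governs)

Bolt shear: A_b = π(16)²/4 = 201.06 mm². φR_n = 0.75 × 372 × 201.06 × 3 × 1 = 168.3 kN.
Bearing (14 mm plate, F_u = 450 MPa): end bolts L_c = 22 − 18/2 = 13, R_n = min(1.2×13×14×450, 2.4×16×14×450) = 98.28 kN/bolt; interior L_c = 51 − 18 = 33, R_n = 241.92 kN/bolt. φR_n = 0.75 × (1×98.28 + 2×241.92) = 436.6 kN.
Block shear: shear path 1×[22+2×51] = 1×124 mm, A_gv = 1736, A_nv = 1×(124 − 2.5×20)×14 = 1036 mm²; tension to near edge: (33 − 0.5×20)×14 = 322 mm². R_n = min(0.6×450×1036, 0.6×300×1736) + 1.0×450×322 = min(279.72, 312.48) + 144.9 = 424.62 kN. φR_n = 0.75 × 424.62 = 318.5 kN.
Tension rupture (net): A_n = (84 − 1×20)×14 = 896 mm² (U = 1.0, A_e = A_n). φR_n = 0.75 × 450 × 896 = 302.4 kN.
Governing: min(168.3, 436.6, 318.5, 302.4) = 168.3 kN → bolt shear.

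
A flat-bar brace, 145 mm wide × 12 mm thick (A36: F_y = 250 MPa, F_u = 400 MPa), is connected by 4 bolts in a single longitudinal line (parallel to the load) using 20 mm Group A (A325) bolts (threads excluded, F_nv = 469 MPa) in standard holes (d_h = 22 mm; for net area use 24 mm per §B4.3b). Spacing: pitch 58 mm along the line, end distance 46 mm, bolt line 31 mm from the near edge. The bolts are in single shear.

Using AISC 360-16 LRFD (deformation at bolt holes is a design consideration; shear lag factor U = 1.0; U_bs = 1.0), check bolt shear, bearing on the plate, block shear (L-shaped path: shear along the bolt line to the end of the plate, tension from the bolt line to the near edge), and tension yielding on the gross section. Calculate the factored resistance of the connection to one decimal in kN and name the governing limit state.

362.2 kN (block shear governs)

Bolt shear: A_b = π(20)²/4 = 314.16 mm². φR_n = 0.75 × 469 × 314.16 × 4 × 1 = 442.0 kN.
Bearing (12 mm plate, F_u = 400 MPa): end bolts L_c = 46 − 22/2 = 35, R_n = min(1.2×35×12×400, 2.4×20×12×400) = 201.6 kN/bolt; interior L_c = 58 − 22 = 36, R_n = 207.36 kN/bolt. φR_n = 0.75 × (1×201.6 + 3×207.36) = 617.8 kN.
Block shear: shear path 1×[46+3×58] = 1×220 mm, A_gv = 2640, A_nv = 1×(220 − 3.5×24)×12 = 1632 mm²; tension to near edge: (31 − 0.5×24)×12 = 228 mm². R_n = min(0.6×400×1632, 0.6×250×2640) + 1.0×400×228 = min(391.68, 396) + 91.2 = 482.88 kN. φR_n = 0.75 × 482.88 = 362.2 kN.
Tension yield (gross): A_g = 145×12 = 1740 mm². φR_n = 0.90 × 250 × 1740 = 391.5 kN.
Governing: min(442.0, 617.8, 362.2, 391.5) = 362.2 kN → block shear.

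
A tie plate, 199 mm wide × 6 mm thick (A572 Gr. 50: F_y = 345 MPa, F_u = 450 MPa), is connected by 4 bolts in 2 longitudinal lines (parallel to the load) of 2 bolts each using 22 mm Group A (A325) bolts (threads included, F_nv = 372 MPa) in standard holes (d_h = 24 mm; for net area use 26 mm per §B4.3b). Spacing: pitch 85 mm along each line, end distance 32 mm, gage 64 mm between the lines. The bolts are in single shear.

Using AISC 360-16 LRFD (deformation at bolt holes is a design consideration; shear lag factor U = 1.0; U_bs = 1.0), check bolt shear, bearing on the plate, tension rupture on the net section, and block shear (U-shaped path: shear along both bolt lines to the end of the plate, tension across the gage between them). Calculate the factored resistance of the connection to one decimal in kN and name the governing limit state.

266.5 kN (block shear governs)

Bolt shear: A_b = π(22)²/4 = 380.13 mm². φR_n = 0.75 × 372 × 380.13 × 4 × 1 = 424.2 kN.
Bearing (6 mm plate, F_u = 450 MPa): end bolts L_c = 32 − 24/2 = 20, R_n = min(1.2×20×6×450, 2.4×22×6×450) = 64.8 kN/bolt; interior L_c = 85 − 24 = 61, R_n = 142.56 kN/bolt. φR_n = 0.75 × (2×64.8 + 2×142.56) = 311.0 kN.
Tension rupture (net): A_n = (199 − 2×26)×6 = 882 mm² (U = 1.0, A_e = A_n). φR_n = 0.75 × 450 × 882 = 297.7 kN.
Block shear: shear path 2×[32+1×85] = 2×117 mm, A_gv = 1404, A_nv = 2×(117 − 1.5×26)×6 = 936 mm²; tension across gage: (64 − 1×26)×6 = 228 mm². R_n = min(0.6×450×936, 0.6×345×1404) + 1.0×450×228 = min(252.72, 290.63) + 102.6 = 355.32 kN. φR_n = 0.75 × 355.32 = 266.5 kN.
Governing: min(424.2, 311.0, 297.7, 266.5) = 266.5 kN → block shear.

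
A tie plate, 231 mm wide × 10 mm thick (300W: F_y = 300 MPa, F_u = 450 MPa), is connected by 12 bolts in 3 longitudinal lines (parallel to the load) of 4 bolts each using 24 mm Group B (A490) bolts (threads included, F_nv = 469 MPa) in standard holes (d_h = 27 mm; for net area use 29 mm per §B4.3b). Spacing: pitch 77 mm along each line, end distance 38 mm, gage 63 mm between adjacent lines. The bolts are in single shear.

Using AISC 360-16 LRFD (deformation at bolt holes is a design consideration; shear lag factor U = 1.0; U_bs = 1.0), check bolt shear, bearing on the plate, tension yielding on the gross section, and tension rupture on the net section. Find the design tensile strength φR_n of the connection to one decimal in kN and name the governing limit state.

Bolt shear: A_b = π(24)²/4 = 452.39 mm². φR_n = 0.75 × 469 × 452.39 × 12 × 1 = 1909.5 kN.
Bearing (10 mm plate, F_u = 450 MPa): end bolts L_c = 38 − 27/2 = 24.5, R_n = min(1.2×24.5×10×450, 2.4×24×10×450) = 132.3 kN/bolt; interior L_c = 77 − 27 = 50, R_n = 259.2 kN/bolt. φR_n = 0.75 × (3×132.3 + 9×259.2) = 2047.3 kN.
Tension yield (gross): A_g = 231×10 = 2310 mm². φR_n = 0.90 × 300 × 2310 = 623.7 kN.
Tension rupture (net): A_n = (231 − 3×29)×10 = 1440 mm² (U = 1.0, A_e = A_n). φR_n = 0.75 × 450 × 1440 = 486.0 kN.
Governing: min(1909.5, 2047.3, 623.7, 486.0) = 486.0 kN → net-section rupture.

486.0 kN (net-section rupture governs)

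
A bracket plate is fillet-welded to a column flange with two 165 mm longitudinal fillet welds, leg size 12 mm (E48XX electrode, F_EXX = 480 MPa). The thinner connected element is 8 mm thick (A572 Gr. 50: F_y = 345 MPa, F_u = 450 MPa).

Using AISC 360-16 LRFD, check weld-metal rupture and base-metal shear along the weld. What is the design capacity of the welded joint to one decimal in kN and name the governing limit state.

Weld metal: throat = 0.707×12 = 8.484 mm, L = 2×165 = 330 mm. φR_n = 0.75 × 0.6 × 480 × 8.484 × 330 = 604.7 kN.
Base metal shear (8 mm plate): yield φR_n = 1.0×0.6×345×8×330 = 546.5 kN; rupture φR_n = 0.75×0.6×450×8×330 = 534.6 kN; take 534.6 kN (rupture).
Governing: min(604.7, 534.6) = 534.6 kN → base-metal shear.

534.6 kN (base-metal shear governs)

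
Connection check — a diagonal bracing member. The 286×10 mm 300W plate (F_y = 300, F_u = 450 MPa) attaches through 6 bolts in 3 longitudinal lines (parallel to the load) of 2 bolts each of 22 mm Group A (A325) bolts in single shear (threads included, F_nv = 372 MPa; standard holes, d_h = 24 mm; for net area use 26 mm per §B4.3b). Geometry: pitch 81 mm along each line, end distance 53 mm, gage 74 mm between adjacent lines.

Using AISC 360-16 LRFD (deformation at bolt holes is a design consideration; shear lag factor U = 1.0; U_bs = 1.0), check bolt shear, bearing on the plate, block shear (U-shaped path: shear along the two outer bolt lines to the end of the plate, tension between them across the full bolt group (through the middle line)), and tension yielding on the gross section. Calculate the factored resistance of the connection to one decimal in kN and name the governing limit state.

636.3 kN (bolt shear governs)

Bolt shear: A_b = π(22)²/4 = 380.13 mm². φR_n = 0.75 × 372 × 380.13 × 6 × 1 = 636.3 kN.
Bearing (10 mm plate, F_u = 450 MPa): end bolts L_c = 53 − 24/2 = 41, R_n = min(1.2×41×10×450, 2.4×22×10×450) = 221.4 kN/bolt; interior L_c = 81 − 24 = 57, R_n = 237.6 kN/bolt. φR_n = 0.75 × (3×221.4 + 3×237.6) = 1032.8 kN.
Block shear: shear path 2×[53+1×81] = 2×134 mm, A_gv = 2680, A_nv = 2×(134 − 1.5×26)×10 = 1900 mm²; tension across gage: (148 − 2×26)×10 = 960 mm². R_n = min(0.6×450×1900, 0.6×300×2680) + 1.0×450×960 = min(513, 482.4) + 432 = 914.4 kN. φR_n = 0.75 × 914.4 = 685.8 kN.
Tension yield (gross): A_g = 286×10 = 2860 mm². φR_n = 0.90 × 300 × 2860 = 772.2 kN.
Governing: min(636.3, 1032.8, 685.8, 772.2) = 636.3 kN → bolt shear.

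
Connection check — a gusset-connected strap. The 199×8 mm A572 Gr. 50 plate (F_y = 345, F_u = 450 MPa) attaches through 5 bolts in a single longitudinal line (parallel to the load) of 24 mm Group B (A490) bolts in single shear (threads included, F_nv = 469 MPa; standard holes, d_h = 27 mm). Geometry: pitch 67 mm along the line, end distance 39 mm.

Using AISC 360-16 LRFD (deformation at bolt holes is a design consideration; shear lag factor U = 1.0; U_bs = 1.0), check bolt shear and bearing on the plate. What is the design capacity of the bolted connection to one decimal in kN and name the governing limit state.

601.0 kN (bearing governs)

Bolt shear: A_b = π(24)²/4 = 452.39 mm². φR_n = 0.75 × 469 × 452.39 × 5 × 1 = 795.6 kN.
Bearing (8 mm plate, F_u = 450 MPa): end bolts L_c = 39 − 27/2 = 25.5, R_n = min(1.2×25.5×8×450, 2.4×24×8×450) = 110.16 kN/bolt; interior L_c = 67 − 27 = 40, R_n = 172.8 kN/bolt. φR_n = 0.75 × (1×110.16 + 4×172.8) = 601.0 kN.
Governing: min(795.6, 601.0) = 601.0 kN → bearing.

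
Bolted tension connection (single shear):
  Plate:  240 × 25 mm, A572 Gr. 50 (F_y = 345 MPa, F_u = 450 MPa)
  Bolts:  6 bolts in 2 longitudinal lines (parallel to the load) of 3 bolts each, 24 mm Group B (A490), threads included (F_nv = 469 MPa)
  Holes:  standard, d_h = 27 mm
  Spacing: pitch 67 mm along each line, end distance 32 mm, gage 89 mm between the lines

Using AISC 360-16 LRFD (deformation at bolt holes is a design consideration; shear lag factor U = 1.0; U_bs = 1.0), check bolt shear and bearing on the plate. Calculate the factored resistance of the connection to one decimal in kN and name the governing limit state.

Bolt shear: A_b = π(24)²/4 = 452.39 mm². φR_n = 0.75 × 469 × 452.39 × 6 × 1 = 954.8 kN.
Bearing (25 mm plate, F_u = 450 MPa): end bolts L_c = 32 − 27/2 = 18.5, R_n = min(1.2×18.5×25×450, 2.4×24×25×450) = 249.75 kN/bolt; interior L_c = 67 − 27 = 40, R_n = 540 kN/bolt. φR_n = 0.75 × (2×249.75 + 4×540) = 1994.6 kN.
Governing: min(954.8, 1994.6) = 954.8 kN → bolt shear.

954.8 kN (bolt shear governs)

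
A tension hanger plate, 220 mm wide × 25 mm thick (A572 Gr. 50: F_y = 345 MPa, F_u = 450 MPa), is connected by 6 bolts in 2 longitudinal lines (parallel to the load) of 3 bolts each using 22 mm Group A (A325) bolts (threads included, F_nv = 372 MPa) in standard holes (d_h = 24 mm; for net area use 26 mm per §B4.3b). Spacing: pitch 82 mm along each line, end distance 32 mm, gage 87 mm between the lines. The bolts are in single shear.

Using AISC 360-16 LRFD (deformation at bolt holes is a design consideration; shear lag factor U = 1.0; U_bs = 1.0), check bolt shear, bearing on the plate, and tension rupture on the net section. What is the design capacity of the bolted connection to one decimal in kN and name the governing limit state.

636.3 kN (bolt shear governs)

Bolt shear: A_b = π(22)²/4 = 380.13 mm². φR_n = 0.75 × 372 × 380.13 × 6 × 1 = 636.3 kN.
Bearing (25 mm plate, F_u = 450 MPa): end bolts L_c = 32 − 24/2 = 20, R_n = min(1.2×20×25×450, 2.4×22×25×450) = 270 kN/bolt; interior L_c = 82 − 24 = 58, R_n = 594 kN/bolt. φR_n = 0.75 × (2×270 + 4×594) = 2187.0 kN.
Tension rupture (net): A_n = (220 − 2×26)×25 = 4200 mm² (U = 1.0, A_e = A_n). φR_n = 0.75 × 450 × 4200 = 1417.5 kN.
Governing: min(636.3, 2187.0, 1417.5) = 636.3 kN → bolt shear.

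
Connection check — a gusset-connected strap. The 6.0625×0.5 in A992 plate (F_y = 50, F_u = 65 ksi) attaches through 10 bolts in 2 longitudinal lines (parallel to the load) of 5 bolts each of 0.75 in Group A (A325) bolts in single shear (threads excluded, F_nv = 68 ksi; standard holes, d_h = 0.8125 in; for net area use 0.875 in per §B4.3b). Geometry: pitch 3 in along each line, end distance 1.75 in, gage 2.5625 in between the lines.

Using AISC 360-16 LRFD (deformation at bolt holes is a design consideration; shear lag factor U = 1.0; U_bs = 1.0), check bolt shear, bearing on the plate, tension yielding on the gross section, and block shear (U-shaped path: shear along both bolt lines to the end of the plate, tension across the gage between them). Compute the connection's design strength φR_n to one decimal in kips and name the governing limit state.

Bolt shear: A_b = π(0.75)²/4 = 0.44179 in². φR_n = 0.75 × 68 × 0.44179 × 10 × 1 = 225.3 kips.
Bearing (0.5 in plate, F_u = 65 ksi): end bolts L_c = 1.75 − 0.8125/2 = 1.34375, R_n = min(1.2×1.34375×0.5×65, 2.4×0.75×0.5×65) = 52.406 kips/bolt; interior L_c = 3 − 0.8125 = 2.1875, R_n = 58.5 kips/bolt. φR_n = 0.75 × (2×52.406 + 8×58.5) = 429.6 kips.
Tension yield (gross): A_g = 6.0625×0.5 = 3.0313 in². φR_n = 0.90 × 50 × 3.0313 = 136.4 kips.
Block shear: shear path 2×[1.75+4×3] = 2×13.75 in, A_gv = 13.75, A_nv = 2×(13.75 − 4.5×0.875)×0.5 = 9.8125 in²; tension across gage: (2.5625 − 1×0.875)×0.5 = 0.84375 in². R_n = min(0.6×65×9.8125, 0.6×50×13.75) + 1.0×65×0.84375 = min(382.69, 412.5) + 54.844 = 437.53 kips. φR_n = 0.75 × 437.53 = 328.1 kips.
Governing: min(225.3, 429.6, 136.4, 328.1) = 136.4 kips → gross-section yield.

136.4 kips (gross-section yield governs)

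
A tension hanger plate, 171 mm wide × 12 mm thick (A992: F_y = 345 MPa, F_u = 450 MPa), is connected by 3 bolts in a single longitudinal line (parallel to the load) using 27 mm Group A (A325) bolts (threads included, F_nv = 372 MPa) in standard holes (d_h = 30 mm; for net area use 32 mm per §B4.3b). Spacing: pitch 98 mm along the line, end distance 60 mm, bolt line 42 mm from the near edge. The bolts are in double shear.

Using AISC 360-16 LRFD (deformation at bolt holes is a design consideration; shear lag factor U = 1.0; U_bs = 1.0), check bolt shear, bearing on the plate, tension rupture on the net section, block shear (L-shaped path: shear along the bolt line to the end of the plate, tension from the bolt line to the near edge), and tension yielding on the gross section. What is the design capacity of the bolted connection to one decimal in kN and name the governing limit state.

Bolt shear: A_b = π(27)²/4 = 572.56 mm². φR_n = 0.75 × 372 × 572.56 × 3 × 2 = 958.5 kN.
Bearing (12 mm plate, F_u = 450 MPa): end bolts L_c = 60 − 30/2 = 45, R_n = min(1.2×45×12×450, 2.4×27×12×450) = 291.6 kN/bolt; interior L_c = 98 − 30 = 68, R_n = 349.92 kN/bolt. φR_n = 0.75 × (1×291.6 + 2×349.92) = 743.6 kN.
Tension rupture (net): A_n = (171 − 1×32)×12 = 1668 mm² (U = 1.0, A_e = A_n). φR_n = 0.75 × 450 × 1668 = 563.0 kN.
Block shear: shear path 1×[60+2×98] = 1×256 mm, A_gv = 3072, A_nv = 1×(256 − 2.5×32)×12 = 2112 mm²; tension to near edge: (42 − 0.5×32)×12 = 312 mm². R_n = min(0.6×450×2112, 0.6×345×3072) + 1.0×450×312 = min(570.24, 635.9) + 140.4 = 710.64 kN. φR_n = 0.75 × 710.64 = 533.0 kN.
Tension yield (gross): A_g = 171×12 = 2052 mm². φR_n = 0.90 × 345 × 2052 = 637.1 kN.
Governing: min(958.5, 743.6, 563.0, 533.0, 637.1) = 533.0 kN → block shear.

533.0 kN (block shear governs)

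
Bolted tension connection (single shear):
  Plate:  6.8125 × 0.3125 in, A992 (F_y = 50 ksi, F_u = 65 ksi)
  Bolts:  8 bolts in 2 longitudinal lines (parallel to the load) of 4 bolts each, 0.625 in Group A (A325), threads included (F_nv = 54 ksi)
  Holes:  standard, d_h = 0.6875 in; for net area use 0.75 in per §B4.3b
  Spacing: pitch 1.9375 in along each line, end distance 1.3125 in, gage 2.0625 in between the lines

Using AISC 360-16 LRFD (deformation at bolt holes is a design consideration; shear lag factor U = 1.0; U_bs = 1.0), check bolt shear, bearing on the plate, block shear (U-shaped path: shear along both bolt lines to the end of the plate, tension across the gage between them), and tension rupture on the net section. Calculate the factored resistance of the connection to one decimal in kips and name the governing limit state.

Bolt shear: A_b = π(0.625)²/4 = 0.3068 in². φR_n = 0.75 × 54 × 0.3068 × 8 × 1 = 99.4 kips.
Bearing (0.3125 in plate, F_u = 65 ksi): end bolts L_c = 1.3125 − 0.6875/2 = 0.96875, R_n = min(1.2×0.96875×0.3125×65, 2.4×0.625×0.3125×65) = 23.613 kips/bolt; interior L_c = 1.9375 − 0.6875 = 1.25, R_n = 30.469 kips/bolt. φR_n = 0.75 × (2×23.613 + 6×30.469) = 172.5 kips.
Block shear: shear path 2×[1.3125+3×1.9375] = 2×7.125 in, A_gv = 4.4531, A_nv = 2×(7.125 − 3.5×0.75)×0.3125 = 2.8125 in²; tension across gage: (2.0625 − 1×0.75)×0.3125 = 0.41016 in². R_n = min(0.6×65×2.8125, 0.6×50×4.4531) + 1.0×65×0.41016 = min(109.69, 133.59) + 26.66 = 136.35 kips. φR_n = 0.75 × 136.35 = 102.3 kips.
Tension rupture (net): A_n = (6.8125 − 2×0.75)×0.3125 = 1.6602 in² (U = 1.0, A_e = A_n). φR_n = 0.75 × 65 × 1.6602 = 80.9 kips.
Governing: min(99.4, 172.5, 102.3, 80.9) = 80.9 kips → net-section rupture.

80.9 kips (net-section rupture governs)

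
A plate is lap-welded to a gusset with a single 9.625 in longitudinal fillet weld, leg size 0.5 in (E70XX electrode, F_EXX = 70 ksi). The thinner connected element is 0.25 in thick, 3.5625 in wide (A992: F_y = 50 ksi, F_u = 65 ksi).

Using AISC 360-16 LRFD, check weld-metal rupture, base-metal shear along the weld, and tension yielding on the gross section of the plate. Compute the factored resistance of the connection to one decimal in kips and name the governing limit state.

40.1 kips (gross-section yield governs)

Weld metal: throat = 0.707×0.5 = 0.3535 in, L = 9.625 in. φR_n = 0.75 × 0.6 × 70 × 0.3535 × 9.625 = 107.2 kips.
Base metal shear (0.25 in plate): yield φR_n = 1.0×0.6×50×0.25×9.625 = 72.2 kips; rupture φR_n = 0.75×0.6×65×0.25×9.625 = 70.4 kips; take 70.4 kips (rupture).
Tension yield (gross): A_g = 3.5625×0.25 = 0.89063 in². φR_n = 0.90 × 50 × 0.89063 = 40.1 kips.
Governing: min(107.2, 70.4, 40.1) = 40.1 kips → gross-section yield.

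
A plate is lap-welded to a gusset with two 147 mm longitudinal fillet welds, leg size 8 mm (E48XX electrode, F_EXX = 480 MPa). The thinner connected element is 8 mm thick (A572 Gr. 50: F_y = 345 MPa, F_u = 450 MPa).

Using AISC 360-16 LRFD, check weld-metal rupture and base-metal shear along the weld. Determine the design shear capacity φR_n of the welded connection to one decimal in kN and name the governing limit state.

Weld metal: throat = 0.707×8 = 5.656 mm, L = 2×147 = 294 mm. φR_n = 0.75 × 0.6 × 480 × 5.656 × 294 = 359.2 kN.
Base metal shear (8 mm plate): yield φR_n = 1.0×0.6×345×8×294 = 486.9 kN; rupture φR_n = 0.75×0.6×450×8×294 = 476.3 kN; take 476.3 kN (rupture).
Governing: min(359.2, 476.3) = 359.2 kN → weld metal.

359.2 kN (weld metal governs)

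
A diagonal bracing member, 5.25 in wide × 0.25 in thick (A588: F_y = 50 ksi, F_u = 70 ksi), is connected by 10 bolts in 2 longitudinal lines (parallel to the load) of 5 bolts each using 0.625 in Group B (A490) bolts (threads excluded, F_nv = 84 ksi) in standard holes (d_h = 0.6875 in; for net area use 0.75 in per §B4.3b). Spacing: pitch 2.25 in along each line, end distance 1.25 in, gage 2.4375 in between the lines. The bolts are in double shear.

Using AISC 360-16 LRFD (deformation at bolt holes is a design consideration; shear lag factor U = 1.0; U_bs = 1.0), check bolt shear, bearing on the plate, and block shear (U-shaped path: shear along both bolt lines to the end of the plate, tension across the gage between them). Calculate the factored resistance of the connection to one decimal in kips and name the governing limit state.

130.4 kips (block shear governs)

Bolt shear: A_b = π(0.625)²/4 = 0.3068 in². φR_n = 0.75 × 84 × 0.3068 × 10 × 2 = 386.6 kips.
Bearing (0.25 in plate, F_u = 70 ksi): end bolts L_c = 1.25 − 0.6875/2 = 0.90625, R_n = min(1.2×0.90625×0.25×70, 2.4×0.625×0.25×70) = 19.031 kips/bolt; interior L_c = 2.25 − 0.6875 = 1.5625, R_n = 26.25 kips/bolt. φR_n = 0.75 × (2×19.031 + 8×26.25) = 186.0 kips.
Block shear: shear path 2×[1.25+4×2.25] = 2×10.25 in, A_gv = 5.125, A_nv = 2×(10.25 − 4.5×0.75)×0.25 = 3.4375 in²; tension across gage: (2.4375 − 1×0.75)×0.25 = 0.42188 in². R_n = min(0.6×70×3.4375, 0.6×50×5.125) + 1.0×70×0.42188 = min(144.38, 153.75) + 29.532 = 173.91 kips. φR_n = 0.75 × 173.91 = 130.4 kips.
Governing: min(386.6, 186.0, 130.4) = 130.4 kips → block shear.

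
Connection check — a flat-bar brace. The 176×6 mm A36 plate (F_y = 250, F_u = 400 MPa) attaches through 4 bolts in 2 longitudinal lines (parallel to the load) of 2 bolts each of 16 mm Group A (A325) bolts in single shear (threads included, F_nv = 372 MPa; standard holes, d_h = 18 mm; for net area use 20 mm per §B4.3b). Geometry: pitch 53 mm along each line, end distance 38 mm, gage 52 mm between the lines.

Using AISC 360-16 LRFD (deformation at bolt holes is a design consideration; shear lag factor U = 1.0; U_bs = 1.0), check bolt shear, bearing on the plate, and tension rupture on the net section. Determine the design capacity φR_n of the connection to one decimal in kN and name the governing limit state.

Bolt shear: A_b = π(16)²/4 = 201.06 mm². φR_n = 0.75 × 372 × 201.06 × 4 × 1 = 224.4 kN.
Bearing (6 mm plate, F_u = 400 MPa): end bolts L_c = 38 − 18/2 = 29, R_n = min(1.2×29×6×400, 2.4×16×6×400) = 83.52 kN/bolt; interior L_c = 53 − 18 = 35, R_n = 92.16 kN/bolt. φR_n = 0.75 × (2×83.52 + 2×92.16) = 263.5 kN.
Tension rupture (net): A_n = (176 − 2×20)×6 = 816 mm² (U = 1.0, A_e = A_n). φR_n = 0.75 × 400 × 816 = 244.8 kN.
Governing: min(224.4, 263.5, 244.8) = 224.4 kN → bolt shear.

224.4 kN (bolt shear governs)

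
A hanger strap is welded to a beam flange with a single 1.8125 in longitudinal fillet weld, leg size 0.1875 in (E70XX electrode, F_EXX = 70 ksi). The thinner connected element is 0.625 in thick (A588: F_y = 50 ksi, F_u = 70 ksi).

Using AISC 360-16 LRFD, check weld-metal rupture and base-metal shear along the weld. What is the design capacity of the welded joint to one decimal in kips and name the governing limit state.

7.6 kips (weld metal governs)

Weld metal: throat = 0.707×0.1875 = 0.13256 in, L = 1.8125 in. φR_n = 0.75 × 0.6 × 70 × 0.13256 × 1.8125 = 7.6 kips.
Base metal shear (0.625 in plate): yield φR_n = 1.0×0.6×50×0.625×1.8125 = 34.0 kips; rupture φR_n = 0.75×0.6×70×0.625×1.8125 = 35.7 kips; take 34.0 kips (yield).
Governing: min(7.6, 34.0) = 7.6 kips → weld metal.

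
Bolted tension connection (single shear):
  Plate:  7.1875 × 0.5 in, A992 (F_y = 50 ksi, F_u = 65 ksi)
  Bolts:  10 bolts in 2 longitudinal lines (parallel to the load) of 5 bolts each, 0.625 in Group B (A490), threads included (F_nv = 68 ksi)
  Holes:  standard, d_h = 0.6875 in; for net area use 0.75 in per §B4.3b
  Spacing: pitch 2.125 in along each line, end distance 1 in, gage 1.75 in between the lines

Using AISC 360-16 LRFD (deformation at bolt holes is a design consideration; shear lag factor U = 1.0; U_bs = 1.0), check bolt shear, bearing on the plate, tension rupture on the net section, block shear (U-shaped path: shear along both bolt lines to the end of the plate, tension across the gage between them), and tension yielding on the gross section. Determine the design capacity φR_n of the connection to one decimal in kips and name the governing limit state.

Bolt shear: A_b = π(0.625)²/4 = 0.3068 in². φR_n = 0.75 × 68 × 0.3068 × 10 × 1 = 156.5 kips.
Bearing (0.5 in plate, F_u = 65 ksi): end bolts L_c = 1 − 0.6875/2 = 0.65625, R_n = min(1.2×0.65625×0.5×65, 2.4×0.625×0.5×65) = 25.594 kips/bolt; interior L_c = 2.125 − 0.6875 = 1.4375, R_n = 48.75 kips/bolt. φR_n = 0.75 × (2×25.594 + 8×48.75) = 330.9 kips.
Tension rupture (net): A_n = (7.1875 − 2×0.75)×0.5 = 2.8438 in² (U = 1.0, A_e = A_n). φR_n = 0.75 × 65 × 2.8438 = 138.6 kips.
Block shear: shear path 2×[1+4×2.125] = 2×9.5 in, A_gv = 9.5, A_nv = 2×(9.5 − 4.5×0.75)×0.5 = 6.125 in²; tension across gage: (1.75 − 1×0.75)×0.5 = 0.5 in². R_n = min(0.6×65×6.125, 0.6×50×9.5) + 1.0×65×0.5 = min(238.88, 285) + 32.5 = 271.38 kips. φR_n = 0.75 × 271.38 = 203.5 kips.
Tension yield (gross): A_g = 7.1875×0.5 = 3.5938 in². φR_n = 0.90 × 50 × 3.5938 = 161.7 kips.
Governing: min(156.5, 330.9, 138.6, 203.5, 161.7) = 138.6 kips → net-section rupture.

138.6 kips (net-section rupture governs)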